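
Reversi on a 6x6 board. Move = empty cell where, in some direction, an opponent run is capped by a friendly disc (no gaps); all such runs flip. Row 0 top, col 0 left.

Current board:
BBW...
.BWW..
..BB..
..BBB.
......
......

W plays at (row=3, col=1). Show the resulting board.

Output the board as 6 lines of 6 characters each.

Place W at (3,1); scan 8 dirs for brackets.
Dir NW: first cell '.' (not opp) -> no flip
Dir N: first cell '.' (not opp) -> no flip
Dir NE: opp run (2,2) capped by W -> flip
Dir W: first cell '.' (not opp) -> no flip
Dir E: opp run (3,2) (3,3) (3,4), next='.' -> no flip
Dir SW: first cell '.' (not opp) -> no flip
Dir S: first cell '.' (not opp) -> no flip
Dir SE: first cell '.' (not opp) -> no flip
All flips: (2,2)

Answer: BBW...
.BWW..
..WB..
.WBBB.
......
......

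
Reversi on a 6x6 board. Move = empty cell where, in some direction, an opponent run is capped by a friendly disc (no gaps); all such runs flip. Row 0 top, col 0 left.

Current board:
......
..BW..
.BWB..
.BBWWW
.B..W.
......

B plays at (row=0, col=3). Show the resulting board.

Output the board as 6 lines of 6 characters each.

Answer: ...B..
..BB..
.BWB..
.BBWWW
.B..W.
......

Derivation:
Place B at (0,3); scan 8 dirs for brackets.
Dir NW: edge -> no flip
Dir N: edge -> no flip
Dir NE: edge -> no flip
Dir W: first cell '.' (not opp) -> no flip
Dir E: first cell '.' (not opp) -> no flip
Dir SW: first cell 'B' (not opp) -> no flip
Dir S: opp run (1,3) capped by B -> flip
Dir SE: first cell '.' (not opp) -> no flip
All flips: (1,3)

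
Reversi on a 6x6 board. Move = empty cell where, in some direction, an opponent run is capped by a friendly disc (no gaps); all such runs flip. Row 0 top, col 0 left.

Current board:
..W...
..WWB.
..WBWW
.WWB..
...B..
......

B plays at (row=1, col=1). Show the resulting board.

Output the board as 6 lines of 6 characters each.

Answer: ..W...
.BBBB.
..BBWW
.WWB..
...B..
......

Derivation:
Place B at (1,1); scan 8 dirs for brackets.
Dir NW: first cell '.' (not opp) -> no flip
Dir N: first cell '.' (not opp) -> no flip
Dir NE: opp run (0,2), next=edge -> no flip
Dir W: first cell '.' (not opp) -> no flip
Dir E: opp run (1,2) (1,3) capped by B -> flip
Dir SW: first cell '.' (not opp) -> no flip
Dir S: first cell '.' (not opp) -> no flip
Dir SE: opp run (2,2) capped by B -> flip
All flips: (1,2) (1,3) (2,2)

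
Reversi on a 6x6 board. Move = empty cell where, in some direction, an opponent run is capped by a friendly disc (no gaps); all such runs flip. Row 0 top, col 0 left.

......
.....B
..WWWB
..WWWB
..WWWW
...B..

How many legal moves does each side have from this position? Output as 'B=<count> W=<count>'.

-- B to move --
(1,1): no bracket -> illegal
(1,2): no bracket -> illegal
(1,3): flips 4 -> legal
(1,4): no bracket -> illegal
(2,1): flips 3 -> legal
(3,1): flips 4 -> legal
(4,1): no bracket -> illegal
(5,1): flips 3 -> legal
(5,2): flips 2 -> legal
(5,4): no bracket -> illegal
(5,5): flips 1 -> legal
B mobility = 6
-- W to move --
(0,4): no bracket -> illegal
(0,5): flips 3 -> legal
(1,4): no bracket -> illegal
(5,2): no bracket -> illegal
(5,4): no bracket -> illegal
W mobility = 1

Answer: B=6 W=1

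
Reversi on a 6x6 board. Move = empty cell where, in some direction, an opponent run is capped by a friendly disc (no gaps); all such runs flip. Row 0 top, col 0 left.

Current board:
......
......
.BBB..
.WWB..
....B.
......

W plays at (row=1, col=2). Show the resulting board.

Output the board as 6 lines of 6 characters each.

Answer: ......
..W...
.BWB..
.WWB..
....B.
......

Derivation:
Place W at (1,2); scan 8 dirs for brackets.
Dir NW: first cell '.' (not opp) -> no flip
Dir N: first cell '.' (not opp) -> no flip
Dir NE: first cell '.' (not opp) -> no flip
Dir W: first cell '.' (not opp) -> no flip
Dir E: first cell '.' (not opp) -> no flip
Dir SW: opp run (2,1), next='.' -> no flip
Dir S: opp run (2,2) capped by W -> flip
Dir SE: opp run (2,3), next='.' -> no flip
All flips: (2,2)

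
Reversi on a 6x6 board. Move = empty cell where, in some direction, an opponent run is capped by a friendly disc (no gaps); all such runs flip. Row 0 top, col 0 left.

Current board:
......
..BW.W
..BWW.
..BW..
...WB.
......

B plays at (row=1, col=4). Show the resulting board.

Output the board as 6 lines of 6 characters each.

Place B at (1,4); scan 8 dirs for brackets.
Dir NW: first cell '.' (not opp) -> no flip
Dir N: first cell '.' (not opp) -> no flip
Dir NE: first cell '.' (not opp) -> no flip
Dir W: opp run (1,3) capped by B -> flip
Dir E: opp run (1,5), next=edge -> no flip
Dir SW: opp run (2,3) capped by B -> flip
Dir S: opp run (2,4), next='.' -> no flip
Dir SE: first cell '.' (not opp) -> no flip
All flips: (1,3) (2,3)

Answer: ......
..BBBW
..BBW.
..BW..
...WB.
......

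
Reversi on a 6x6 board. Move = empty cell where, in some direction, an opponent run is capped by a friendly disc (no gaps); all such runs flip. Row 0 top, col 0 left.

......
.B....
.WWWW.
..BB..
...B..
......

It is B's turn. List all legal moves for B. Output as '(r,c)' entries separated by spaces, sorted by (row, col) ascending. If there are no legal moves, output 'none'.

Answer: (1,0) (1,2) (1,3) (1,4) (1,5) (3,1)

Derivation:
(1,0): flips 1 -> legal
(1,2): flips 1 -> legal
(1,3): flips 1 -> legal
(1,4): flips 1 -> legal
(1,5): flips 1 -> legal
(2,0): no bracket -> illegal
(2,5): no bracket -> illegal
(3,0): no bracket -> illegal
(3,1): flips 1 -> legal
(3,4): no bracket -> illegal
(3,5): no bracket -> illegal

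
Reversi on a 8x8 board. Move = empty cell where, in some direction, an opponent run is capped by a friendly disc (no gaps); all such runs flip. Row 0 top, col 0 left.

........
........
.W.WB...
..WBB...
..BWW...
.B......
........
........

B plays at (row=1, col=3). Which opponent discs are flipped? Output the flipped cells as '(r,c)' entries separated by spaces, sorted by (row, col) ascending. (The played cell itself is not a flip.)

Answer: (2,3)

Derivation:
Dir NW: first cell '.' (not opp) -> no flip
Dir N: first cell '.' (not opp) -> no flip
Dir NE: first cell '.' (not opp) -> no flip
Dir W: first cell '.' (not opp) -> no flip
Dir E: first cell '.' (not opp) -> no flip
Dir SW: first cell '.' (not opp) -> no flip
Dir S: opp run (2,3) capped by B -> flip
Dir SE: first cell 'B' (not opp) -> no flip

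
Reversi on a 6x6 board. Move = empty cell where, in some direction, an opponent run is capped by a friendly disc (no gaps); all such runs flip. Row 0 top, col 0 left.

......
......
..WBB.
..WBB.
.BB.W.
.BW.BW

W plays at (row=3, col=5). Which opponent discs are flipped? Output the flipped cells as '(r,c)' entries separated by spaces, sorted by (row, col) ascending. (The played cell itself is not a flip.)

Dir NW: opp run (2,4), next='.' -> no flip
Dir N: first cell '.' (not opp) -> no flip
Dir NE: edge -> no flip
Dir W: opp run (3,4) (3,3) capped by W -> flip
Dir E: edge -> no flip
Dir SW: first cell 'W' (not opp) -> no flip
Dir S: first cell '.' (not opp) -> no flip
Dir SE: edge -> no flip

Answer: (3,3) (3,4)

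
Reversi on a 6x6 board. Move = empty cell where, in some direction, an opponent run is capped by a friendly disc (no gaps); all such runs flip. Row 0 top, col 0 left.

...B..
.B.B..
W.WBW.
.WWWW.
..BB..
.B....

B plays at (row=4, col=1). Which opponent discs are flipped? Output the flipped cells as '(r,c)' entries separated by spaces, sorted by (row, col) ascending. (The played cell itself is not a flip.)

Dir NW: first cell '.' (not opp) -> no flip
Dir N: opp run (3,1), next='.' -> no flip
Dir NE: opp run (3,2) capped by B -> flip
Dir W: first cell '.' (not opp) -> no flip
Dir E: first cell 'B' (not opp) -> no flip
Dir SW: first cell '.' (not opp) -> no flip
Dir S: first cell 'B' (not opp) -> no flip
Dir SE: first cell '.' (not opp) -> no flip

Answer: (3,2)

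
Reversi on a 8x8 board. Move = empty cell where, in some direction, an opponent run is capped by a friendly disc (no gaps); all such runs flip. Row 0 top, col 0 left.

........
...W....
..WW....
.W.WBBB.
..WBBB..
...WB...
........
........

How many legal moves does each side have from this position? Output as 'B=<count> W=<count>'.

-- B to move --
(0,2): no bracket -> illegal
(0,3): flips 3 -> legal
(0,4): no bracket -> illegal
(1,1): flips 2 -> legal
(1,2): flips 1 -> legal
(1,4): no bracket -> illegal
(2,0): no bracket -> illegal
(2,1): no bracket -> illegal
(2,4): no bracket -> illegal
(3,0): no bracket -> illegal
(3,2): flips 1 -> legal
(4,0): no bracket -> illegal
(4,1): flips 1 -> legal
(5,1): no bracket -> illegal
(5,2): flips 1 -> legal
(6,2): flips 1 -> legal
(6,3): flips 1 -> legal
(6,4): no bracket -> illegal
B mobility = 8
-- W to move --
(2,4): no bracket -> illegal
(2,5): no bracket -> illegal
(2,6): flips 2 -> legal
(2,7): no bracket -> illegal
(3,2): no bracket -> illegal
(3,7): flips 3 -> legal
(4,6): flips 3 -> legal
(4,7): no bracket -> illegal
(5,2): no bracket -> illegal
(5,5): flips 2 -> legal
(5,6): flips 2 -> legal
(6,3): no bracket -> illegal
(6,4): no bracket -> illegal
(6,5): no bracket -> illegal
W mobility = 5

Answer: B=8 W=5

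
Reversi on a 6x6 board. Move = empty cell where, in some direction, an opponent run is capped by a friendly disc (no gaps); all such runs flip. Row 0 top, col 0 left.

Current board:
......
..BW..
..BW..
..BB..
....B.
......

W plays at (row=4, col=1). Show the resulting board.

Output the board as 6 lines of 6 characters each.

Answer: ......
..BW..
..BW..
..WB..
.W..B.
......

Derivation:
Place W at (4,1); scan 8 dirs for brackets.
Dir NW: first cell '.' (not opp) -> no flip
Dir N: first cell '.' (not opp) -> no flip
Dir NE: opp run (3,2) capped by W -> flip
Dir W: first cell '.' (not opp) -> no flip
Dir E: first cell '.' (not opp) -> no flip
Dir SW: first cell '.' (not opp) -> no flip
Dir S: first cell '.' (not opp) -> no flip
Dir SE: first cell '.' (not opp) -> no flip
All flips: (3,2)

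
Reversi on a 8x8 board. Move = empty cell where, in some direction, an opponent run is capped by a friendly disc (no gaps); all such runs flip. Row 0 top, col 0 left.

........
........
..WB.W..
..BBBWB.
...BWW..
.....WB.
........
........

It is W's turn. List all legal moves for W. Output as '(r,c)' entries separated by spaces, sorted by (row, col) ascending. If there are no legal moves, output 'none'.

Answer: (1,2) (2,4) (2,7) (3,1) (3,7) (4,2) (4,7) (5,2) (5,7) (6,7)

Derivation:
(1,2): flips 2 -> legal
(1,3): no bracket -> illegal
(1,4): no bracket -> illegal
(2,1): no bracket -> illegal
(2,4): flips 2 -> legal
(2,6): no bracket -> illegal
(2,7): flips 1 -> legal
(3,1): flips 3 -> legal
(3,7): flips 1 -> legal
(4,1): no bracket -> illegal
(4,2): flips 2 -> legal
(4,6): no bracket -> illegal
(4,7): flips 1 -> legal
(5,2): flips 2 -> legal
(5,3): no bracket -> illegal
(5,4): no bracket -> illegal
(5,7): flips 1 -> legal
(6,5): no bracket -> illegal
(6,6): no bracket -> illegal
(6,7): flips 1 -> legal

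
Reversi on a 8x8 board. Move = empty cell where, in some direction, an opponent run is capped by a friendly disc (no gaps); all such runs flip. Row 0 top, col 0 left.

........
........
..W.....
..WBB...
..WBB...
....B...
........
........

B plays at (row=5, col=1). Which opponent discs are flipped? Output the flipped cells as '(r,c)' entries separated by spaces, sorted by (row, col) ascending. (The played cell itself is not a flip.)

Answer: (4,2)

Derivation:
Dir NW: first cell '.' (not opp) -> no flip
Dir N: first cell '.' (not opp) -> no flip
Dir NE: opp run (4,2) capped by B -> flip
Dir W: first cell '.' (not opp) -> no flip
Dir E: first cell '.' (not opp) -> no flip
Dir SW: first cell '.' (not opp) -> no flip
Dir S: first cell '.' (not opp) -> no flip
Dir SE: first cell '.' (not opp) -> no flip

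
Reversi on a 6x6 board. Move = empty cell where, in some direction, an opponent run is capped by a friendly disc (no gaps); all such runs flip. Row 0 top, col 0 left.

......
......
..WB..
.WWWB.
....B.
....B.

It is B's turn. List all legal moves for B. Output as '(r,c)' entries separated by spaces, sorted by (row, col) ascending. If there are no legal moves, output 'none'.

(1,1): flips 2 -> legal
(1,2): no bracket -> illegal
(1,3): no bracket -> illegal
(2,0): no bracket -> illegal
(2,1): flips 1 -> legal
(2,4): no bracket -> illegal
(3,0): flips 3 -> legal
(4,0): no bracket -> illegal
(4,1): flips 1 -> legal
(4,2): no bracket -> illegal
(4,3): flips 1 -> legal

Answer: (1,1) (2,1) (3,0) (4,1) (4,3)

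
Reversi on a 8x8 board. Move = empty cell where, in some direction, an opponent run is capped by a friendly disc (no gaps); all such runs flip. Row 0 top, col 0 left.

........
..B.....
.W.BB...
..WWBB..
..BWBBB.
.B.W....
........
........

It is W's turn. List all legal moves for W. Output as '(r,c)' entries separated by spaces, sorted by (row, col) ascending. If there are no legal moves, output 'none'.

Answer: (0,3) (1,3) (1,4) (1,5) (2,5) (2,6) (3,1) (3,6) (4,1) (4,7) (5,2) (5,5) (6,0)

Derivation:
(0,1): no bracket -> illegal
(0,2): no bracket -> illegal
(0,3): flips 1 -> legal
(1,1): no bracket -> illegal
(1,3): flips 1 -> legal
(1,4): flips 1 -> legal
(1,5): flips 1 -> legal
(2,2): no bracket -> illegal
(2,5): flips 1 -> legal
(2,6): flips 2 -> legal
(3,1): flips 1 -> legal
(3,6): flips 2 -> legal
(3,7): no bracket -> illegal
(4,0): no bracket -> illegal
(4,1): flips 1 -> legal
(4,7): flips 3 -> legal
(5,0): no bracket -> illegal
(5,2): flips 1 -> legal
(5,4): no bracket -> illegal
(5,5): flips 1 -> legal
(5,6): no bracket -> illegal
(5,7): no bracket -> illegal
(6,0): flips 2 -> legal
(6,1): no bracket -> illegal
(6,2): no bracket -> illegal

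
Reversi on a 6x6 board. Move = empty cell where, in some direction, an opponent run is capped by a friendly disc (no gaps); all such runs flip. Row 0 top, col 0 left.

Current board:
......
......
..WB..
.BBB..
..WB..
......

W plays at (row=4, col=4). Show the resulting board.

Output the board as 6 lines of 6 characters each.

Answer: ......
......
..WB..
.BBW..
..WWW.
......

Derivation:
Place W at (4,4); scan 8 dirs for brackets.
Dir NW: opp run (3,3) capped by W -> flip
Dir N: first cell '.' (not opp) -> no flip
Dir NE: first cell '.' (not opp) -> no flip
Dir W: opp run (4,3) capped by W -> flip
Dir E: first cell '.' (not opp) -> no flip
Dir SW: first cell '.' (not opp) -> no flip
Dir S: first cell '.' (not opp) -> no flip
Dir SE: first cell '.' (not opp) -> no flip
All flips: (3,3) (4,3)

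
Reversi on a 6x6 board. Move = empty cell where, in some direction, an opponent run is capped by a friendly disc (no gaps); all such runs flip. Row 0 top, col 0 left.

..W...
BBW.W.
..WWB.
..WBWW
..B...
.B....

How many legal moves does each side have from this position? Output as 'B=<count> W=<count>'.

Answer: B=5 W=7

Derivation:
-- B to move --
(0,1): no bracket -> illegal
(0,3): no bracket -> illegal
(0,4): flips 1 -> legal
(0,5): no bracket -> illegal
(1,3): flips 2 -> legal
(1,5): no bracket -> illegal
(2,1): flips 2 -> legal
(2,5): no bracket -> illegal
(3,1): flips 1 -> legal
(4,1): no bracket -> illegal
(4,3): no bracket -> illegal
(4,4): flips 1 -> legal
(4,5): no bracket -> illegal
B mobility = 5
-- W to move --
(0,0): flips 1 -> legal
(0,1): no bracket -> illegal
(1,3): flips 1 -> legal
(1,5): no bracket -> illegal
(2,0): flips 1 -> legal
(2,1): no bracket -> illegal
(2,5): flips 1 -> legal
(3,1): no bracket -> illegal
(4,0): no bracket -> illegal
(4,1): no bracket -> illegal
(4,3): flips 1 -> legal
(4,4): flips 1 -> legal
(5,0): no bracket -> illegal
(5,2): flips 1 -> legal
(5,3): no bracket -> illegal
W mobility = 7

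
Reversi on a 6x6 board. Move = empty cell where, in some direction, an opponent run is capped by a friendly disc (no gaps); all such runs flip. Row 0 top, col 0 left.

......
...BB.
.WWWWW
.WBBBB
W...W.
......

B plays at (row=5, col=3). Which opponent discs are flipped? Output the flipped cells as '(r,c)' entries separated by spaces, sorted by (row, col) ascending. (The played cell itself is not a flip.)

Dir NW: first cell '.' (not opp) -> no flip
Dir N: first cell '.' (not opp) -> no flip
Dir NE: opp run (4,4) capped by B -> flip
Dir W: first cell '.' (not opp) -> no flip
Dir E: first cell '.' (not opp) -> no flip
Dir SW: edge -> no flip
Dir S: edge -> no flip
Dir SE: edge -> no flip

Answer: (4,4)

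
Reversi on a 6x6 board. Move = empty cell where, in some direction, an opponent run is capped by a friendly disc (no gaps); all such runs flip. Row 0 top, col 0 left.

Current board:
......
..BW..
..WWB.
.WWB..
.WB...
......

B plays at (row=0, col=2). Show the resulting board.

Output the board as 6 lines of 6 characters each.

Place B at (0,2); scan 8 dirs for brackets.
Dir NW: edge -> no flip
Dir N: edge -> no flip
Dir NE: edge -> no flip
Dir W: first cell '.' (not opp) -> no flip
Dir E: first cell '.' (not opp) -> no flip
Dir SW: first cell '.' (not opp) -> no flip
Dir S: first cell 'B' (not opp) -> no flip
Dir SE: opp run (1,3) capped by B -> flip
All flips: (1,3)

Answer: ..B...
..BB..
..WWB.
.WWB..
.WB...
......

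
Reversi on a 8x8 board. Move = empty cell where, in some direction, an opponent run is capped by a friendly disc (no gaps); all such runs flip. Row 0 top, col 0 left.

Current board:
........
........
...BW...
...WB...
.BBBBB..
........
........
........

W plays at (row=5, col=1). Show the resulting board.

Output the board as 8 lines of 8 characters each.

Place W at (5,1); scan 8 dirs for brackets.
Dir NW: first cell '.' (not opp) -> no flip
Dir N: opp run (4,1), next='.' -> no flip
Dir NE: opp run (4,2) capped by W -> flip
Dir W: first cell '.' (not opp) -> no flip
Dir E: first cell '.' (not opp) -> no flip
Dir SW: first cell '.' (not opp) -> no flip
Dir S: first cell '.' (not opp) -> no flip
Dir SE: first cell '.' (not opp) -> no flip
All flips: (4,2)

Answer: ........
........
...BW...
...WB...
.BWBBB..
.W......
........
........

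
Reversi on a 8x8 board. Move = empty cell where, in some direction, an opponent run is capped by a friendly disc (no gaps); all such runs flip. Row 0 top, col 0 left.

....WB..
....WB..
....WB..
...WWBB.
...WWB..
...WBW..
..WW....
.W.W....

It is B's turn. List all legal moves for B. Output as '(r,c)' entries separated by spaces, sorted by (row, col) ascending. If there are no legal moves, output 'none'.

Answer: (0,3) (1,3) (2,3) (3,2) (4,2) (5,2) (5,6) (6,5) (7,2)

Derivation:
(0,3): flips 2 -> legal
(1,3): flips 2 -> legal
(2,2): no bracket -> illegal
(2,3): flips 3 -> legal
(3,2): flips 3 -> legal
(4,2): flips 4 -> legal
(4,6): no bracket -> illegal
(5,1): no bracket -> illegal
(5,2): flips 3 -> legal
(5,6): flips 1 -> legal
(6,0): no bracket -> illegal
(6,1): no bracket -> illegal
(6,4): no bracket -> illegal
(6,5): flips 1 -> legal
(6,6): no bracket -> illegal
(7,0): no bracket -> illegal
(7,2): flips 1 -> legal
(7,4): no bracket -> illegal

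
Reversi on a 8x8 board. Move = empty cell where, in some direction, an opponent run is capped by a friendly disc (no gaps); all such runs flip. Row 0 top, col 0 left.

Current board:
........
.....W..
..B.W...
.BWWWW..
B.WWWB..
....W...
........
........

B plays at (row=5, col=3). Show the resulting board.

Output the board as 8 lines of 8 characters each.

Answer: ........
.....W..
..B.W...
.BWWWW..
B.BWWB..
...BW...
........
........

Derivation:
Place B at (5,3); scan 8 dirs for brackets.
Dir NW: opp run (4,2) capped by B -> flip
Dir N: opp run (4,3) (3,3), next='.' -> no flip
Dir NE: opp run (4,4) (3,5), next='.' -> no flip
Dir W: first cell '.' (not opp) -> no flip
Dir E: opp run (5,4), next='.' -> no flip
Dir SW: first cell '.' (not opp) -> no flip
Dir S: first cell '.' (not opp) -> no flip
Dir SE: first cell '.' (not opp) -> no flip
All flips: (4,2)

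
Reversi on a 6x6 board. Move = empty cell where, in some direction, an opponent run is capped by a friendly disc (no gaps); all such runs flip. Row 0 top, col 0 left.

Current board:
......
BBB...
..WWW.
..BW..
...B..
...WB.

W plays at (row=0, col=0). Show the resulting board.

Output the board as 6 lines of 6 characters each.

Answer: W.....
BWB...
..WWW.
..BW..
...B..
...WB.

Derivation:
Place W at (0,0); scan 8 dirs for brackets.
Dir NW: edge -> no flip
Dir N: edge -> no flip
Dir NE: edge -> no flip
Dir W: edge -> no flip
Dir E: first cell '.' (not opp) -> no flip
Dir SW: edge -> no flip
Dir S: opp run (1,0), next='.' -> no flip
Dir SE: opp run (1,1) capped by W -> flip
All flips: (1,1)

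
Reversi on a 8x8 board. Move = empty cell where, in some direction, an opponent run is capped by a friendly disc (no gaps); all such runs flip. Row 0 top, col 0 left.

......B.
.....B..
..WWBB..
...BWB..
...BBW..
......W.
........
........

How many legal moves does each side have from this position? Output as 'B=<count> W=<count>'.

-- B to move --
(1,1): flips 1 -> legal
(1,2): no bracket -> illegal
(1,3): flips 1 -> legal
(1,4): no bracket -> illegal
(2,1): flips 2 -> legal
(3,1): no bracket -> illegal
(3,2): no bracket -> illegal
(3,6): no bracket -> illegal
(4,6): flips 1 -> legal
(4,7): no bracket -> illegal
(5,4): no bracket -> illegal
(5,5): flips 1 -> legal
(5,7): no bracket -> illegal
(6,5): no bracket -> illegal
(6,6): no bracket -> illegal
(6,7): no bracket -> illegal
B mobility = 5
-- W to move --
(0,4): no bracket -> illegal
(0,5): flips 3 -> legal
(0,7): no bracket -> illegal
(1,3): no bracket -> illegal
(1,4): flips 1 -> legal
(1,6): flips 1 -> legal
(1,7): no bracket -> illegal
(2,6): flips 2 -> legal
(3,2): flips 1 -> legal
(3,6): flips 1 -> legal
(4,2): flips 2 -> legal
(4,6): no bracket -> illegal
(5,2): flips 1 -> legal
(5,3): flips 2 -> legal
(5,4): flips 1 -> legal
(5,5): flips 2 -> legal
W mobility = 11

Answer: B=5 W=11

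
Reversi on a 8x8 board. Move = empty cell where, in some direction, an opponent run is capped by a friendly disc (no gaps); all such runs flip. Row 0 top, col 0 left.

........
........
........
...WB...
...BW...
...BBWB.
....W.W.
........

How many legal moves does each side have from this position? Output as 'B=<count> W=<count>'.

-- B to move --
(2,2): no bracket -> illegal
(2,3): flips 1 -> legal
(2,4): no bracket -> illegal
(3,2): flips 1 -> legal
(3,5): flips 1 -> legal
(4,2): no bracket -> illegal
(4,5): flips 1 -> legal
(4,6): no bracket -> illegal
(5,7): no bracket -> illegal
(6,3): no bracket -> illegal
(6,5): no bracket -> illegal
(6,7): no bracket -> illegal
(7,3): no bracket -> illegal
(7,4): flips 1 -> legal
(7,5): flips 1 -> legal
(7,6): flips 1 -> legal
(7,7): no bracket -> illegal
B mobility = 7
-- W to move --
(2,3): no bracket -> illegal
(2,4): flips 1 -> legal
(2,5): no bracket -> illegal
(3,2): no bracket -> illegal
(3,5): flips 1 -> legal
(4,2): flips 2 -> legal
(4,5): no bracket -> illegal
(4,6): flips 1 -> legal
(4,7): no bracket -> illegal
(5,2): flips 2 -> legal
(5,7): flips 1 -> legal
(6,2): flips 1 -> legal
(6,3): flips 2 -> legal
(6,5): no bracket -> illegal
(6,7): no bracket -> illegal
W mobility = 8

Answer: B=7 W=8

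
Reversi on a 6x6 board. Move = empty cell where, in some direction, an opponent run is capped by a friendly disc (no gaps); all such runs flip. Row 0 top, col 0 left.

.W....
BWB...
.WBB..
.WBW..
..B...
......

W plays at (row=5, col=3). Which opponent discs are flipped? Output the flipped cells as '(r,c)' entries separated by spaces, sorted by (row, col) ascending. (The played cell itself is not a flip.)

Answer: (4,2)

Derivation:
Dir NW: opp run (4,2) capped by W -> flip
Dir N: first cell '.' (not opp) -> no flip
Dir NE: first cell '.' (not opp) -> no flip
Dir W: first cell '.' (not opp) -> no flip
Dir E: first cell '.' (not opp) -> no flip
Dir SW: edge -> no flip
Dir S: edge -> no flip
Dir SE: edge -> no flip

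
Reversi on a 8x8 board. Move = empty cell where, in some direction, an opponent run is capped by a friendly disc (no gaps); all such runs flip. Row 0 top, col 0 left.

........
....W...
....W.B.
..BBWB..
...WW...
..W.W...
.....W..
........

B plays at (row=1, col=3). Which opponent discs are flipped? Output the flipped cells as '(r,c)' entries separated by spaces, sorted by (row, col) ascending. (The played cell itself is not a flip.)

Dir NW: first cell '.' (not opp) -> no flip
Dir N: first cell '.' (not opp) -> no flip
Dir NE: first cell '.' (not opp) -> no flip
Dir W: first cell '.' (not opp) -> no flip
Dir E: opp run (1,4), next='.' -> no flip
Dir SW: first cell '.' (not opp) -> no flip
Dir S: first cell '.' (not opp) -> no flip
Dir SE: opp run (2,4) capped by B -> flip

Answer: (2,4)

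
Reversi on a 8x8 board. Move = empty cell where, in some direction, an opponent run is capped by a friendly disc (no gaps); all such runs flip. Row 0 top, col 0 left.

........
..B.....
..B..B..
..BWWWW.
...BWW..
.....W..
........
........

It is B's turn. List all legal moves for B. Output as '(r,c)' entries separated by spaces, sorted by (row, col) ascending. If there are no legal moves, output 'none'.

(2,3): flips 1 -> legal
(2,4): no bracket -> illegal
(2,6): no bracket -> illegal
(2,7): no bracket -> illegal
(3,7): flips 4 -> legal
(4,2): no bracket -> illegal
(4,6): flips 2 -> legal
(4,7): flips 1 -> legal
(5,3): no bracket -> illegal
(5,4): no bracket -> illegal
(5,6): no bracket -> illegal
(6,4): no bracket -> illegal
(6,5): flips 3 -> legal
(6,6): flips 3 -> legal

Answer: (2,3) (3,7) (4,6) (4,7) (6,5) (6,6)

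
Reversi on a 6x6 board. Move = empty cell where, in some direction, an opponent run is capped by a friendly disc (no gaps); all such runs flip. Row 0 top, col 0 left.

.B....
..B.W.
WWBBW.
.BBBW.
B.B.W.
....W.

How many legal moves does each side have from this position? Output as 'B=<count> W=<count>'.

Answer: B=9 W=7

Derivation:
-- B to move --
(0,3): no bracket -> illegal
(0,4): no bracket -> illegal
(0,5): flips 1 -> legal
(1,0): flips 1 -> legal
(1,1): flips 1 -> legal
(1,3): no bracket -> illegal
(1,5): flips 1 -> legal
(2,5): flips 1 -> legal
(3,0): flips 1 -> legal
(3,5): flips 1 -> legal
(4,3): no bracket -> illegal
(4,5): flips 1 -> legal
(5,3): no bracket -> illegal
(5,5): flips 1 -> legal
B mobility = 9
-- W to move --
(0,0): no bracket -> illegal
(0,2): no bracket -> illegal
(0,3): flips 1 -> legal
(1,0): no bracket -> illegal
(1,1): flips 2 -> legal
(1,3): no bracket -> illegal
(3,0): flips 3 -> legal
(4,1): flips 3 -> legal
(4,3): flips 1 -> legal
(5,0): no bracket -> illegal
(5,1): flips 2 -> legal
(5,2): no bracket -> illegal
(5,3): flips 2 -> legal
W mobility = 7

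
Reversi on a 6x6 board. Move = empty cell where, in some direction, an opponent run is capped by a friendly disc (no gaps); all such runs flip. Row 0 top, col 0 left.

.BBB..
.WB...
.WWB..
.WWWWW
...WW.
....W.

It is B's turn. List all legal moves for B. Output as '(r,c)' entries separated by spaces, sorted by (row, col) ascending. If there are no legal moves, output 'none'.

Answer: (1,0) (2,0) (3,0) (4,1) (4,2) (4,5) (5,3)

Derivation:
(0,0): no bracket -> illegal
(1,0): flips 1 -> legal
(1,3): no bracket -> illegal
(2,0): flips 3 -> legal
(2,4): no bracket -> illegal
(2,5): no bracket -> illegal
(3,0): flips 1 -> legal
(4,0): no bracket -> illegal
(4,1): flips 4 -> legal
(4,2): flips 2 -> legal
(4,5): flips 1 -> legal
(5,2): no bracket -> illegal
(5,3): flips 2 -> legal
(5,5): no bracket -> illegal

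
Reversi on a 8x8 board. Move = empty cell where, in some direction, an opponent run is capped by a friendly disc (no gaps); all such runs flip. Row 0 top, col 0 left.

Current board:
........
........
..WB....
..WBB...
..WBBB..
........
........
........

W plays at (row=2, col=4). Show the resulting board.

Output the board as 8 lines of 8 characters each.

Answer: ........
........
..WWW...
..WWB...
..WBBB..
........
........
........

Derivation:
Place W at (2,4); scan 8 dirs for brackets.
Dir NW: first cell '.' (not opp) -> no flip
Dir N: first cell '.' (not opp) -> no flip
Dir NE: first cell '.' (not opp) -> no flip
Dir W: opp run (2,3) capped by W -> flip
Dir E: first cell '.' (not opp) -> no flip
Dir SW: opp run (3,3) capped by W -> flip
Dir S: opp run (3,4) (4,4), next='.' -> no flip
Dir SE: first cell '.' (not opp) -> no flip
All flips: (2,3) (3,3)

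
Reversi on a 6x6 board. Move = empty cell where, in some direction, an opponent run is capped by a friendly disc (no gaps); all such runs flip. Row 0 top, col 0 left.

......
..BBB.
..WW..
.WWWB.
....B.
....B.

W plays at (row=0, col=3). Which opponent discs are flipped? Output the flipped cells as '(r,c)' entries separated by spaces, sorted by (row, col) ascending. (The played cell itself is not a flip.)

Dir NW: edge -> no flip
Dir N: edge -> no flip
Dir NE: edge -> no flip
Dir W: first cell '.' (not opp) -> no flip
Dir E: first cell '.' (not opp) -> no flip
Dir SW: opp run (1,2), next='.' -> no flip
Dir S: opp run (1,3) capped by W -> flip
Dir SE: opp run (1,4), next='.' -> no flip

Answer: (1,3)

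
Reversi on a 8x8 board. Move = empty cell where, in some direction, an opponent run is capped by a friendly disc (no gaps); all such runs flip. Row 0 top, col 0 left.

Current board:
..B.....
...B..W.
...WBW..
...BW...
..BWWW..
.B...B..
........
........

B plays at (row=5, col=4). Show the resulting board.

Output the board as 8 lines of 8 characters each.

Place B at (5,4); scan 8 dirs for brackets.
Dir NW: opp run (4,3), next='.' -> no flip
Dir N: opp run (4,4) (3,4) capped by B -> flip
Dir NE: opp run (4,5), next='.' -> no flip
Dir W: first cell '.' (not opp) -> no flip
Dir E: first cell 'B' (not opp) -> no flip
Dir SW: first cell '.' (not opp) -> no flip
Dir S: first cell '.' (not opp) -> no flip
Dir SE: first cell '.' (not opp) -> no flip
All flips: (3,4) (4,4)

Answer: ..B.....
...B..W.
...WBW..
...BB...
..BWBW..
.B..BB..
........
........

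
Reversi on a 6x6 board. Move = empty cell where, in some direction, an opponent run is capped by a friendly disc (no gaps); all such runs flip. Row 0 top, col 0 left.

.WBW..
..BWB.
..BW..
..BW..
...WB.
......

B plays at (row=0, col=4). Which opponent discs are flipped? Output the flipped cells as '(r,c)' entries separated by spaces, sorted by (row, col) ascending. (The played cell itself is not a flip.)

Answer: (0,3) (1,3)

Derivation:
Dir NW: edge -> no flip
Dir N: edge -> no flip
Dir NE: edge -> no flip
Dir W: opp run (0,3) capped by B -> flip
Dir E: first cell '.' (not opp) -> no flip
Dir SW: opp run (1,3) capped by B -> flip
Dir S: first cell 'B' (not opp) -> no flip
Dir SE: first cell '.' (not opp) -> no flip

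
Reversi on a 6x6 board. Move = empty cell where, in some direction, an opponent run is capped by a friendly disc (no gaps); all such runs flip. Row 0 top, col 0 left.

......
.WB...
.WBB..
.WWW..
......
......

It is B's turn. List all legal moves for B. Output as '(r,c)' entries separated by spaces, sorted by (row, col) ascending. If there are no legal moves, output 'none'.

(0,0): flips 1 -> legal
(0,1): no bracket -> illegal
(0,2): no bracket -> illegal
(1,0): flips 1 -> legal
(2,0): flips 1 -> legal
(2,4): no bracket -> illegal
(3,0): flips 1 -> legal
(3,4): no bracket -> illegal
(4,0): flips 1 -> legal
(4,1): flips 1 -> legal
(4,2): flips 1 -> legal
(4,3): flips 1 -> legal
(4,4): flips 1 -> legal

Answer: (0,0) (1,0) (2,0) (3,0) (4,0) (4,1) (4,2) (4,3) (4,4)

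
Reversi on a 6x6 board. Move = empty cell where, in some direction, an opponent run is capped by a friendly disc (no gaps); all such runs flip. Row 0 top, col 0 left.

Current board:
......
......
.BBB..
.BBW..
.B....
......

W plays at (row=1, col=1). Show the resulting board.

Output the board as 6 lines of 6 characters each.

Place W at (1,1); scan 8 dirs for brackets.
Dir NW: first cell '.' (not opp) -> no flip
Dir N: first cell '.' (not opp) -> no flip
Dir NE: first cell '.' (not opp) -> no flip
Dir W: first cell '.' (not opp) -> no flip
Dir E: first cell '.' (not opp) -> no flip
Dir SW: first cell '.' (not opp) -> no flip
Dir S: opp run (2,1) (3,1) (4,1), next='.' -> no flip
Dir SE: opp run (2,2) capped by W -> flip
All flips: (2,2)

Answer: ......
.W....
.BWB..
.BBW..
.B....
......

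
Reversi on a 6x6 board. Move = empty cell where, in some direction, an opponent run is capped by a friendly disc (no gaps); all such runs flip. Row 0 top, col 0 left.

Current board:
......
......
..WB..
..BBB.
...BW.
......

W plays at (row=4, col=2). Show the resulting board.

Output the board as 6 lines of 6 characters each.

Answer: ......
......
..WB..
..WBB.
..WWW.
......

Derivation:
Place W at (4,2); scan 8 dirs for brackets.
Dir NW: first cell '.' (not opp) -> no flip
Dir N: opp run (3,2) capped by W -> flip
Dir NE: opp run (3,3), next='.' -> no flip
Dir W: first cell '.' (not opp) -> no flip
Dir E: opp run (4,3) capped by W -> flip
Dir SW: first cell '.' (not opp) -> no flip
Dir S: first cell '.' (not opp) -> no flip
Dir SE: first cell '.' (not opp) -> no flip
All flips: (3,2) (4,3)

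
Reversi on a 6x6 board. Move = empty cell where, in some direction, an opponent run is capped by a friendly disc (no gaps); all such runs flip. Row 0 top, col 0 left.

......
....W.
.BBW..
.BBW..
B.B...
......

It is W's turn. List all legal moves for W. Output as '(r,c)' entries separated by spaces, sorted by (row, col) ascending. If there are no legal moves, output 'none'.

(1,0): no bracket -> illegal
(1,1): flips 1 -> legal
(1,2): no bracket -> illegal
(1,3): no bracket -> illegal
(2,0): flips 2 -> legal
(3,0): flips 2 -> legal
(4,1): flips 1 -> legal
(4,3): no bracket -> illegal
(5,0): no bracket -> illegal
(5,1): flips 1 -> legal
(5,2): no bracket -> illegal
(5,3): no bracket -> illegal

Answer: (1,1) (2,0) (3,0) (4,1) (5,1)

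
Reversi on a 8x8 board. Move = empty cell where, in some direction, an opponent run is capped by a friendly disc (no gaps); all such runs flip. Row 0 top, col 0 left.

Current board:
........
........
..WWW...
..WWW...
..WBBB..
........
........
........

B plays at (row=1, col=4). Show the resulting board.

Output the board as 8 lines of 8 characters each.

Answer: ........
....B...
..WWB...
..WWB...
..WBBB..
........
........
........

Derivation:
Place B at (1,4); scan 8 dirs for brackets.
Dir NW: first cell '.' (not opp) -> no flip
Dir N: first cell '.' (not opp) -> no flip
Dir NE: first cell '.' (not opp) -> no flip
Dir W: first cell '.' (not opp) -> no flip
Dir E: first cell '.' (not opp) -> no flip
Dir SW: opp run (2,3) (3,2), next='.' -> no flip
Dir S: opp run (2,4) (3,4) capped by B -> flip
Dir SE: first cell '.' (not opp) -> no flip
All flips: (2,4) (3,4)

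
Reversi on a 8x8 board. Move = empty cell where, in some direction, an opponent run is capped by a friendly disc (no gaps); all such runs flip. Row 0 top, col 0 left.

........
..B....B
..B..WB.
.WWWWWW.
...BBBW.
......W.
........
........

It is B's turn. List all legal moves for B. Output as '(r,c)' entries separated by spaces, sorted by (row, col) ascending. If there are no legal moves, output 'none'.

(1,4): no bracket -> illegal
(1,5): flips 2 -> legal
(1,6): flips 2 -> legal
(2,0): no bracket -> illegal
(2,1): flips 1 -> legal
(2,3): flips 2 -> legal
(2,4): flips 2 -> legal
(2,7): flips 1 -> legal
(3,0): no bracket -> illegal
(3,7): no bracket -> illegal
(4,0): flips 1 -> legal
(4,1): no bracket -> illegal
(4,2): flips 1 -> legal
(4,7): flips 1 -> legal
(5,5): no bracket -> illegal
(5,7): no bracket -> illegal
(6,5): no bracket -> illegal
(6,6): flips 3 -> legal
(6,7): flips 1 -> legal

Answer: (1,5) (1,6) (2,1) (2,3) (2,4) (2,7) (4,0) (4,2) (4,7) (6,6) (6,7)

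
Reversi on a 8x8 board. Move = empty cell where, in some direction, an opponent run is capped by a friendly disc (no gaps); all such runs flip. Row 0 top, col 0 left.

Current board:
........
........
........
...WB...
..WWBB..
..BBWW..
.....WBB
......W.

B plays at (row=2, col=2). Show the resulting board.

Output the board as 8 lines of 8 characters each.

Answer: ........
........
..B.....
...BB...
..WWBB..
..BBWW..
.....WBB
......W.

Derivation:
Place B at (2,2); scan 8 dirs for brackets.
Dir NW: first cell '.' (not opp) -> no flip
Dir N: first cell '.' (not opp) -> no flip
Dir NE: first cell '.' (not opp) -> no flip
Dir W: first cell '.' (not opp) -> no flip
Dir E: first cell '.' (not opp) -> no flip
Dir SW: first cell '.' (not opp) -> no flip
Dir S: first cell '.' (not opp) -> no flip
Dir SE: opp run (3,3) capped by B -> flip
All flips: (3,3)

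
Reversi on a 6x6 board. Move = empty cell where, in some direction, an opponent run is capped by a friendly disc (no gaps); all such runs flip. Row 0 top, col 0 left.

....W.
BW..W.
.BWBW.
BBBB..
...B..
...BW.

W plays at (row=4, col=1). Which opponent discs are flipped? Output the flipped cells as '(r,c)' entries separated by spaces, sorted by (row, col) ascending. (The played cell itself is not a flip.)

Dir NW: opp run (3,0), next=edge -> no flip
Dir N: opp run (3,1) (2,1) capped by W -> flip
Dir NE: opp run (3,2) (2,3) capped by W -> flip
Dir W: first cell '.' (not opp) -> no flip
Dir E: first cell '.' (not opp) -> no flip
Dir SW: first cell '.' (not opp) -> no flip
Dir S: first cell '.' (not opp) -> no flip
Dir SE: first cell '.' (not opp) -> no flip

Answer: (2,1) (2,3) (3,1) (3,2)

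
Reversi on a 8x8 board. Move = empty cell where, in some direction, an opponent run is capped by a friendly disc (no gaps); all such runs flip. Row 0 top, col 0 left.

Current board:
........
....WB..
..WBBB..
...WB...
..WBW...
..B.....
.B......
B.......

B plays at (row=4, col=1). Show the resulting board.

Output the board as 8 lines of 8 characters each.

Place B at (4,1); scan 8 dirs for brackets.
Dir NW: first cell '.' (not opp) -> no flip
Dir N: first cell '.' (not opp) -> no flip
Dir NE: first cell '.' (not opp) -> no flip
Dir W: first cell '.' (not opp) -> no flip
Dir E: opp run (4,2) capped by B -> flip
Dir SW: first cell '.' (not opp) -> no flip
Dir S: first cell '.' (not opp) -> no flip
Dir SE: first cell 'B' (not opp) -> no flip
All flips: (4,2)

Answer: ........
....WB..
..WBBB..
...WB...
.BBBW...
..B.....
.B......
B.......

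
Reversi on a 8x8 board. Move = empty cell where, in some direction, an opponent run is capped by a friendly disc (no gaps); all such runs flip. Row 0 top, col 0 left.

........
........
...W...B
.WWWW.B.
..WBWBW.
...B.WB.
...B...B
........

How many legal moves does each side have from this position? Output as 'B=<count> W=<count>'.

Answer: B=10 W=9

Derivation:
-- B to move --
(1,2): flips 2 -> legal
(1,3): flips 2 -> legal
(1,4): no bracket -> illegal
(2,0): flips 2 -> legal
(2,1): flips 1 -> legal
(2,2): no bracket -> illegal
(2,4): no bracket -> illegal
(2,5): flips 1 -> legal
(3,0): no bracket -> illegal
(3,5): flips 1 -> legal
(3,7): no bracket -> illegal
(4,0): no bracket -> illegal
(4,1): flips 1 -> legal
(4,7): flips 1 -> legal
(5,1): no bracket -> illegal
(5,2): no bracket -> illegal
(5,4): flips 1 -> legal
(5,7): no bracket -> illegal
(6,4): no bracket -> illegal
(6,5): flips 1 -> legal
(6,6): no bracket -> illegal
B mobility = 10
-- W to move --
(1,6): no bracket -> illegal
(1,7): no bracket -> illegal
(2,5): no bracket -> illegal
(2,6): flips 1 -> legal
(3,5): flips 1 -> legal
(3,7): no bracket -> illegal
(4,7): no bracket -> illegal
(5,2): flips 1 -> legal
(5,4): flips 1 -> legal
(5,7): flips 1 -> legal
(6,2): flips 1 -> legal
(6,4): flips 1 -> legal
(6,5): no bracket -> illegal
(6,6): flips 1 -> legal
(7,2): no bracket -> illegal
(7,3): flips 3 -> legal
(7,4): no bracket -> illegal
(7,6): no bracket -> illegal
(7,7): no bracket -> illegal
W mobility = 9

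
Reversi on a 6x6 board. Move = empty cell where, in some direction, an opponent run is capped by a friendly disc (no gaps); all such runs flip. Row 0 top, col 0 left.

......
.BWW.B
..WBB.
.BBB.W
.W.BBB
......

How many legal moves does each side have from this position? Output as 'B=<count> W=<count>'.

Answer: B=9 W=10

Derivation:
-- B to move --
(0,1): flips 1 -> legal
(0,2): flips 3 -> legal
(0,3): flips 1 -> legal
(0,4): flips 2 -> legal
(1,4): flips 2 -> legal
(2,1): flips 1 -> legal
(2,5): flips 1 -> legal
(3,0): no bracket -> illegal
(3,4): no bracket -> illegal
(4,0): no bracket -> illegal
(4,2): no bracket -> illegal
(5,0): flips 1 -> legal
(5,1): flips 1 -> legal
(5,2): no bracket -> illegal
B mobility = 9
-- W to move --
(0,0): flips 1 -> legal
(0,1): no bracket -> illegal
(0,2): no bracket -> illegal
(0,4): no bracket -> illegal
(0,5): no bracket -> illegal
(1,0): flips 1 -> legal
(1,4): flips 2 -> legal
(2,0): no bracket -> illegal
(2,1): flips 1 -> legal
(2,5): flips 2 -> legal
(3,0): no bracket -> illegal
(3,4): flips 1 -> legal
(4,0): flips 1 -> legal
(4,2): flips 1 -> legal
(5,2): no bracket -> illegal
(5,3): flips 4 -> legal
(5,4): no bracket -> illegal
(5,5): flips 3 -> legal
W mobility = 10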